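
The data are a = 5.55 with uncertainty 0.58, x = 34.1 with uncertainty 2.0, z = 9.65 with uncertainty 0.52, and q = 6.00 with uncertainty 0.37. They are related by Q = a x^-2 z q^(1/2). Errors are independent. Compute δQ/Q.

Products/powers → add relative errors in quadrature, weighted by exponent:
  (1·δa/a)² = (1×0.105)² = 0.0109;  (-2·δx/x)² = (-2×0.0587)² = 0.0138;  (1·δz/z)² = (1×0.0539)² = 0.00290;  (½·δq/q)² = (0.5×0.0617)² = 0.000951
δQ/Q = √(0.0285) = 0.169

0.169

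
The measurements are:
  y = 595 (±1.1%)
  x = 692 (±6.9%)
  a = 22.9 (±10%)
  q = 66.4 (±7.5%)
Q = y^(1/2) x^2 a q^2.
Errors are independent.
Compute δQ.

Products/powers → add relative errors in quadrature, weighted by exponent:
  (½·δy/y)² = (0.5×0.0110)² = 3.03e-05;  (2·δx/x)² = (2×0.0690)² = 0.0190;  (1·δa/a)² = (1×0.100)² = 0.0100;  (2·δq/q)² = (2×0.0750)² = 0.0225
δQ/Q = √(0.0516) = 0.227
Q = 1.18e+12, so δQ = 0.227 × 1.18e+12 = 2.68e+11.

2.68e+11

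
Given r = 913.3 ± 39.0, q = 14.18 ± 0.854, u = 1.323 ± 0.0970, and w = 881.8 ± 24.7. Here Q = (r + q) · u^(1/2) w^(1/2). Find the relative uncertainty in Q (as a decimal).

Let h = r + q = 927.5. δh = √(δr² + δq²) = √(1520 + 0.729) = 39.0, so δh/h = 0.0421.
Q is then a monomial in h, u, w:
δQ/Q = √((δh/h)² + (½·δu/u)² + (½·δw/w)²) = √(0.00177 + 0.00134 + 0.000196) = 0.0575

0.0575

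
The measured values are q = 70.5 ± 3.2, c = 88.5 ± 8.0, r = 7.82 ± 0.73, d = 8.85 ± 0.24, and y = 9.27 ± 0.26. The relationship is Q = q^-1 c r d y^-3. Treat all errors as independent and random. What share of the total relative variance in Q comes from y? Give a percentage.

(δQ/Q)² = (-1·δq/q)² + (1·δc/c)² + (1·δr/r)² + (1·δd/d)² + (-3·δy/y)²
  q term: (-1×0.0454)² = 0.00206
  c term: (1×0.0904)² = 0.00817
  r term: (1×0.0934)² = 0.00871
  d term: (1×0.0271)² = 0.000735
  y term: (-3×0.0280)² = 0.00708
Total = 0.0268. Share from y = 0.00708/0.0268 = 0.265.

26.5%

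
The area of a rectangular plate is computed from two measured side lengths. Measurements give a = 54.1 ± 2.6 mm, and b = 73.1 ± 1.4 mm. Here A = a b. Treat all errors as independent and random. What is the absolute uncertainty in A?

For a monomial A ∝ a, b, fractional errors add in quadrature:
  (1·δa/a)² = (1×0.0481)² = 0.00231;  (1·δb/b)² = (1×0.0192)² = 0.000367
δA/A = √(0.00268) = 0.0517
A = 3950 mm^2, so δA = 0.0517 × 3950 = 205 mm^2.

205 mm^2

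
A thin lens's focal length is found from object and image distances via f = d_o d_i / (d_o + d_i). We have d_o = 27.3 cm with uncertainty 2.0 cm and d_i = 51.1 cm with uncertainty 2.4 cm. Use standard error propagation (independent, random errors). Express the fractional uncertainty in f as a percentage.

5.05%

∂f/∂d_o = (d_i/(d_o+d_i))² = 0.425;  ∂f/∂d_i = (d_o/(d_o+d_i))² = 0.121
δf = √((∂f/∂d_o · δd_o)² + (∂f/∂d_i · δd_i)²) = √(0.722 + 0.0847) = 0.898 cm
f = 17.8 cm, so δf/f = 0.898/17.8 = 0.0505.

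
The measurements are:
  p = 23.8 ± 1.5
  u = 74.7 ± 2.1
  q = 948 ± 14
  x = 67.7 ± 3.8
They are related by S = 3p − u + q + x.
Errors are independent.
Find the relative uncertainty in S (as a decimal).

0.0151

Absolute uncertainties add in quadrature for a linear combination:
  (3·δp)² = 20.2;  (δu)² = 4.41;  (δq)² = 196;  (δx)² = 14.4
δS = √(235) = 15.3
S = 1010, so δS/S = 15.3/1010 = 0.0151.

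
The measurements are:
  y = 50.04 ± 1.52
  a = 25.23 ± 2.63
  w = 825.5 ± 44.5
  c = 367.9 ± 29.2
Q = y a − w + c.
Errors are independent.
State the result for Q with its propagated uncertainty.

804.9 ± 147

Let p = y·a = 1263. δp/p = √((1·δy/y)² + (1·δa/a)²) = √(0.000923 + 0.0109) = 0.109, so δp = 137.
Q = p − w + c: δQ = √(δp² + δw² + δc²) = √(18800 + 1980 + 853) = 147
Q = 804.9.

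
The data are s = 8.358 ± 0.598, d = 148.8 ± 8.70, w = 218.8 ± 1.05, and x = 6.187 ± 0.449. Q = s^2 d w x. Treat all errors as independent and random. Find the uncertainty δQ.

Relative error in a monomial: (δQ/Q)² = Σ (nᵢ · δxᵢ/xᵢ)².
  (2·δs/s)² = (2×0.0715)² = 0.0205;  (1·δd/d)² = (1×0.0585)² = 0.00342;  (1·δw/w)² = (1×0.00480)² = 2.3e-05;  (1·δx/x)² = (1×0.0726)² = 0.00527
δQ/Q = √(0.0292) = 0.171
Q = 1.407e+07, so δQ = 0.171 × 1.407e+07 = 2.4e+06.

2.4e+06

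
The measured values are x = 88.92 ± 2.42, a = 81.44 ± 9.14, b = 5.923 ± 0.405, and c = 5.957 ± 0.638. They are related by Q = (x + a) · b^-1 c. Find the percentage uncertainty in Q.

13.9%

Let u = x + a = 170.4. δu = √(δx² + δa²) = √(5.86 + 83.5) = 9.45, so δu/u = 0.0555.
Q is then a monomial in u, b, c:
δQ/Q = √((δu/u)² + (-1·δb/b)² + (1·δc/c)²) = √(0.00308 + 0.00468 + 0.0115) = 0.139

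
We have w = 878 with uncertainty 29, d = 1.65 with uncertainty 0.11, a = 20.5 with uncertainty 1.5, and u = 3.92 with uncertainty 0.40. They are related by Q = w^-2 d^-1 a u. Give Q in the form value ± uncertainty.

(6.32 ± 0.990) × 10^-5

For a monomial Q ∝ w^-2, d^-1, a, u, fractional errors add in quadrature:
  (-2·δw/w)² = (-2×0.0330)² = 0.00436;  (-1·δd/d)² = (-1×0.0667)² = 0.00444;  (1·δa/a)² = (1×0.0732)² = 0.00535;  (1·δu/u)² = (1×0.102)² = 0.0104
δQ/Q = √(0.0246) = 0.157
Q = 6.32e-05, so δQ = 0.157 × 6.32e-05 = 9.9e-06.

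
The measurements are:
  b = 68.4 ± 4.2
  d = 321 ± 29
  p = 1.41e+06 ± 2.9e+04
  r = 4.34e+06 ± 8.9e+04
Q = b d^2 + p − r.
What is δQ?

Let w = b·d^2 = 7.05e+06. δw/w = √((1·δb/b)² + (2·δd/d)²) = √(0.00377 + 0.0326) = 0.191, so δw = 1.34e+06.
Q = w + p − r: δQ = √(δw² + δp² + δr²) = √(1.81e+12 + 8.41e+08 + 7.92e+09) = 1.35e+06

1.35e+06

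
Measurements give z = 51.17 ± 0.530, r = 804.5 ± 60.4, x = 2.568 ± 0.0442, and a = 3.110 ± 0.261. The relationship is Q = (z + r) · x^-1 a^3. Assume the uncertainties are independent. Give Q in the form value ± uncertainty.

Let u = z + r = 855.7. δu = √(δz² + δr²) = √(0.281 + 3650) = 60.4, so δu/u = 0.0706.
Q is then a monomial in u, x, a:
δQ/Q = √((δu/u)² + (-1·δx/x)² + (3·δa/a)²) = √(0.00498 + 0.000296 + 0.0634) = 0.262
Q = 10020, so δQ = 0.262 × 10020 = 2630.

10020 ± 2630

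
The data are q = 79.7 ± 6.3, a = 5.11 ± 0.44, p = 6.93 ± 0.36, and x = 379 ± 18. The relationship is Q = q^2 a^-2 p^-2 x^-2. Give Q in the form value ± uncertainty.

Since Q is a product/quotient, work with relative uncertainties:
  (2·δq/q)² = (2×0.0790)² = 0.0250;  (-2·δa/a)² = (-2×0.0861)² = 0.0297;  (-2·δp/p)² = (-2×0.0519)² = 0.0108;  (-2·δx/x)² = (-2×0.0475)² = 0.00902
δQ/Q = √(0.0745) = 0.273
Q = 3.53e-05, so δQ = 0.273 × 3.53e-05 = 9.62e-06.

(3.53 ± 0.962) × 10^-5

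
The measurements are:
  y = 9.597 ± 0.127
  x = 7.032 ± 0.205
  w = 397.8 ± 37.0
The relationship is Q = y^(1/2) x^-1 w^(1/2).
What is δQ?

0.486

Relative error in a monomial: (δQ/Q)² = Σ (nᵢ · δxᵢ/xᵢ)².
  (½·δy/y)² = (0.5×0.0132)² = 4.38e-05;  (-1·δx/x)² = (-1×0.0292)² = 0.000850;  (½·δw/w)² = (0.5×0.0930)² = 0.00216
δQ/Q = √(0.00306) = 0.0553
Q = 8.787, so δQ = 0.0553 × 8.787 = 0.486.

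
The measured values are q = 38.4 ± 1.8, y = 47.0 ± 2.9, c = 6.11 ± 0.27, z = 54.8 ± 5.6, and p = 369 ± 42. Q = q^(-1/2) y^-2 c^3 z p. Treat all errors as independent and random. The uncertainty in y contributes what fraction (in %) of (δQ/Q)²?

26.8%

(δQ/Q)² = (−½·δq/q)² + (-2·δy/y)² + (3·δc/c)² + (1·δz/z)² + (1·δp/p)²
  q term: (-0.5×0.0469)² = 0.000549
  y term: (-2×0.0617)² = 0.0152
  c term: (3×0.0442)² = 0.0176
  z term: (1×0.102)² = 0.0104
  p term: (1×0.114)² = 0.0130
Total = 0.0568. Share from y = 0.0152/0.0568 = 0.268.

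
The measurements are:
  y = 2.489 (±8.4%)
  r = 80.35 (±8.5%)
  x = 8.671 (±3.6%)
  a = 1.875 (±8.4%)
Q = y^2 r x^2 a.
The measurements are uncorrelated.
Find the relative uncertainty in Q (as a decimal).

0.218

For a monomial Q ∝ y^2, r, x^2, a, fractional errors add in quadrature:
  (2·δy/y)² = (2×0.0840)² = 0.0282;  (1·δr/r)² = (1×0.0850)² = 0.00723;  (2·δx/x)² = (2×0.0360)² = 0.00518;  (1·δa/a)² = (1×0.0840)² = 0.00706
δQ/Q = √(0.0477) = 0.218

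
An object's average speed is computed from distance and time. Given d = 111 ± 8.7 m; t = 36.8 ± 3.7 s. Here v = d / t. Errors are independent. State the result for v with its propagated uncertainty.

Relative error in a monomial: (δv/v)² = Σ (nᵢ · δxᵢ/xᵢ)².
  (1·δd/d)² = (1×0.0784)² = 0.00614;  (-1·δt/t)² = (-1×0.101)² = 0.0101
δv/v = √(0.0163) = 0.127
v = 3.02 m/s, so δv = 0.127 × 3.02 = 0.385 m/s.

3.02 ± 0.385 m/s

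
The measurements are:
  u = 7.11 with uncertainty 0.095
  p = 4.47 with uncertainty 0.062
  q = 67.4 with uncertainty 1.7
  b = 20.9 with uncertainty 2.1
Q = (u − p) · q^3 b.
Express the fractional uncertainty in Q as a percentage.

13.3%

Let w = u − p = 2.64. δw = √(δu² + δp²) = √(0.00903 + 0.00384) = 0.113, so δw/w = 0.0430.
Q is then a monomial in w, q, b:
δQ/Q = √((δw/w)² + (3·δq/q)² + (1·δb/b)²) = √(0.00185 + 0.00573 + 0.0101) = 0.133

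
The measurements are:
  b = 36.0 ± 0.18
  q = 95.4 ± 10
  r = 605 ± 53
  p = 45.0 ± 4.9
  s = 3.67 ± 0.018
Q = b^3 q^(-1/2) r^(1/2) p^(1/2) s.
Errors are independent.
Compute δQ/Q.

0.0888

Relative error in a monomial: (δQ/Q)² = Σ (nᵢ · δxᵢ/xᵢ)².
  (3·δb/b)² = (3×0.00500)² = 0.000225;  (−½·δq/q)² = (-0.5×0.105)² = 0.00275;  (½·δr/r)² = (0.5×0.0876)² = 0.00192;  (½·δp/p)² = (0.5×0.109)² = 0.00296;  (1·δs/s)² = (1×0.00490)² = 2.41e-05
δQ/Q = √(0.00788) = 0.0888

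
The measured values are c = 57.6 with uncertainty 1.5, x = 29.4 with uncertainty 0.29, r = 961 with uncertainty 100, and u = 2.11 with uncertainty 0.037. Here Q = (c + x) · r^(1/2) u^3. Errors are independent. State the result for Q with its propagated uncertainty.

Let w = c + x = 87.0. δw = √(δc² + δx²) = √(2.25 + 0.0841) = 1.53, so δw/w = 0.0176.
Q is then a monomial in w, r, u:
δQ/Q = √((δw/w)² + (½·δr/r)² + (3·δu/u)²) = √(0.000308 + 0.00271 + 0.00277) = 0.0760
Q = 25300, so δQ = 0.0760 × 25300 = 1930.

25300 ± 1930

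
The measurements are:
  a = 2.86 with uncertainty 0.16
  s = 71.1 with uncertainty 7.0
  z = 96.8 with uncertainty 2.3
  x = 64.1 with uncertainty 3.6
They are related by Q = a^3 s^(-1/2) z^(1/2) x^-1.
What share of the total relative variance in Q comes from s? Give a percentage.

(δQ/Q)² = (3·δa/a)² + (−½·δs/s)² + (½·δz/z)² + (-1·δx/x)²
  a term: (3×0.0559)² = 0.0282
  s term: (-0.5×0.0985)² = 0.00242
  z term: (0.5×0.0238)² = 0.000141
  x term: (-1×0.0562)² = 0.00315
Total = 0.0339. Share from s = 0.00242/0.0339 = 0.0715.

7.15%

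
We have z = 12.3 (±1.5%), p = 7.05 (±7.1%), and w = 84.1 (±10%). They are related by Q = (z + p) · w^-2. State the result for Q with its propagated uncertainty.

Let u = z + p = 19.4. δu = √(δz² + δp²) = √(0.0340 + 0.251) = 0.533, so δu/u = 0.0276.
Q is then a monomial in u, w:
δQ/Q = √((δu/u)² + (-2·δw/w)²) = √(0.000760 + 0.0400) = 0.202
Q = 0.00274, so δQ = 0.202 × 0.00274 = 0.000552.

0.00274 ± 0.000552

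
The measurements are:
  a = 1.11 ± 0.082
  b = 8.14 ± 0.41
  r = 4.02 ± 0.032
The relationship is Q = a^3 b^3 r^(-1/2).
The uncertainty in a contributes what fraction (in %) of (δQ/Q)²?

(δQ/Q)² = (3·δa/a)² + (3·δb/b)² + (−½·δr/r)²
  a term: (3×0.0739)² = 0.0491
  b term: (3×0.0504)² = 0.0228
  r term: (-0.5×0.00796)² = 1.58e-05
Total = 0.0720. Share from a = 0.0491/0.0720 = 0.683.

68.3%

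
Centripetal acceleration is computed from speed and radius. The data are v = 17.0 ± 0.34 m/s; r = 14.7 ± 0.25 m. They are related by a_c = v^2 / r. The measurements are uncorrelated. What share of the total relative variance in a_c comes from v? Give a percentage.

(δa_c/a_c)² = (2·δv/v)² + (-1·δr/r)²
  v term: (2×0.0200)² = 0.00160
  r term: (-1×0.0170)² = 0.000289
Total = 0.00189. Share from v = 0.00160/0.00189 = 0.847.

84.7%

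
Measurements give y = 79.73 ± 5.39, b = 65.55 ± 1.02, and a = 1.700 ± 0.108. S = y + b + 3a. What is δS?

5.50

Sums and differences: (δS)² = Σ (cᵢ δxᵢ)².
  (δy)² = 29.1;  (δb)² = 1.04;  (3·δa)² = 0.105
δS = √(30.2) = 5.50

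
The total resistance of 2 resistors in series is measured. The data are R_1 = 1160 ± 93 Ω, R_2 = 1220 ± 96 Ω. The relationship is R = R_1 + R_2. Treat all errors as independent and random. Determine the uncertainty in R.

Each term contributes (cᵢ δxᵢ)² to (δR)²:
  (δR_1)² = 8650;  (δR_2)² = 9220
δR = √(17900) = 134 Ω

134 Ω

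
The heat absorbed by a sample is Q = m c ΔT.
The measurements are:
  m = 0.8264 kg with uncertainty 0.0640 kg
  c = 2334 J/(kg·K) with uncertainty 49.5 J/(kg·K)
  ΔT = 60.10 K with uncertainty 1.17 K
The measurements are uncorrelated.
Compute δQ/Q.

0.0826

Each factor contributes (exponent × relative error)² to (δQ/Q)²:
  (1·δm/m)² = (1×0.0774)² = 0.00600;  (1·δc/c)² = (1×0.0212)² = 0.000450;  (1·δΔT/ΔT)² = (1×0.0195)² = 0.000379
δQ/Q = √(0.00683) = 0.0826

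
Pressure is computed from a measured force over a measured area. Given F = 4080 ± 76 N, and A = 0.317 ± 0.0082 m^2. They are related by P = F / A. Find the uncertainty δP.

P is a product of powers, so relative uncertainties combine in quadrature:
  (1·δF/F)² = (1×0.0186)² = 0.000347;  (-1·δA/A)² = (-1×0.0259)² = 0.000669
δP/P = √(0.00102) = 0.0319
P = 12900 Pa, so δP = 0.0319 × 12900 = 410 Pa.

410 Pa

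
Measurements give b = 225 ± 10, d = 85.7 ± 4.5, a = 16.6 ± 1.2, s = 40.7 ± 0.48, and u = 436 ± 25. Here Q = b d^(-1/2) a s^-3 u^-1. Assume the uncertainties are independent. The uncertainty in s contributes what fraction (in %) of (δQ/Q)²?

(δQ/Q)² = (1·δb/b)² + (−½·δd/d)² + (1·δa/a)² + (-3·δs/s)² + (-1·δu/u)²
  b term: (1×0.0444)² = 0.00198
  d term: (-0.5×0.0525)² = 0.000689
  a term: (1×0.0723)² = 0.00523
  s term: (-3×0.0118)² = 0.00125
  u term: (-1×0.0573)² = 0.00329
Total = 0.0124. Share from s = 0.00125/0.0124 = 0.101.

10.1%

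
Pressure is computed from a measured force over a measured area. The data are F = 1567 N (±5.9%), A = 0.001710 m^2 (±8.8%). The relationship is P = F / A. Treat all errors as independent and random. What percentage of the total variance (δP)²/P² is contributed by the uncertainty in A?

(δP/P)² = (1·δF/F)² + (-1·δA/A)²
  F term: (1×0.0590)² = 0.00348
  A term: (-1×0.0880)² = 0.00774
Total = 0.0112. Share from A = 0.00774/0.0112 = 0.690.

69.0%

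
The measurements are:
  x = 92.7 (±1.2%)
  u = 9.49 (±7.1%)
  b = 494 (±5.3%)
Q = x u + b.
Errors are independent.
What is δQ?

68.5

Let p = x·u = 880. δp/p = √((1·δx/x)² + (1·δu/u)²) = √(0.000144 + 0.00504) = 0.0720, so δp = 63.3.
Q = p + b: δQ = √(δp² + δb²) = √(4010 + 685) = 68.5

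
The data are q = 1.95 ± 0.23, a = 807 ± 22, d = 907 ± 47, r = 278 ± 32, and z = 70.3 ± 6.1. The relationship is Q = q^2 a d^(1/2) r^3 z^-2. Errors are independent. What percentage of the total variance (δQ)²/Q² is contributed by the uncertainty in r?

57.8%

(δQ/Q)² = (2·δq/q)² + (1·δa/a)² + (½·δd/d)² + (3·δr/r)² + (-2·δz/z)²
  q term: (2×0.118)² = 0.0556
  a term: (1×0.0273)² = 0.000743
  d term: (0.5×0.0518)² = 0.000671
  r term: (3×0.115)² = 0.119
  z term: (-2×0.0868)² = 0.0301
Total = 0.206. Share from r = 0.119/0.206 = 0.578.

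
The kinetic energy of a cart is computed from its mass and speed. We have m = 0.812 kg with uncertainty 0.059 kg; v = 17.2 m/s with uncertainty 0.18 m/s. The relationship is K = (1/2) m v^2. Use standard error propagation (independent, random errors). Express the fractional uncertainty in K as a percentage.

Relative error in a monomial: (δK/K)² = Σ (nᵢ · δxᵢ/xᵢ)².
  (1·δm/m)² = (1×0.0727)² = 0.00528;  (2·δv/v)² = (2×0.0105)² = 0.000438
δK/K = √(0.00572) = 0.0756

7.56%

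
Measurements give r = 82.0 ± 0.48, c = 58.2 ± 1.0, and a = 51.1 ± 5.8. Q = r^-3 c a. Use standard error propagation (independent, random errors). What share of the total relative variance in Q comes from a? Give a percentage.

95.5%

(δQ/Q)² = (-3·δr/r)² + (1·δc/c)² + (1·δa/a)²
  r term: (-3×0.00585)² = 0.000308
  c term: (1×0.0172)² = 0.000295
  a term: (1×0.114)² = 0.0129
Total = 0.0135. Share from a = 0.0129/0.0135 = 0.955.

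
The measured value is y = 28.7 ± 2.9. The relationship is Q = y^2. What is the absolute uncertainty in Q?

166

Q ∝ y^2, so δQ/Q = |2| · δy/y = 2 × 0.101 = 0.202.
Q = 824, so δQ = 0.202 × 824 = 166.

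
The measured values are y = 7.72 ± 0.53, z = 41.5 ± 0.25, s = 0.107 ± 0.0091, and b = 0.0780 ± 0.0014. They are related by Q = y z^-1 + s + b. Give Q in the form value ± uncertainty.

Let p = y·z^-1 = 0.186. δp/p = √((1·δy/y)² + (-1·δz/z)²) = √(0.00471 + 3.63e-05) = 0.0689, so δp = 0.0128.
Q = p + s + b: δQ = √(δp² + δs² + δb²) = √(0.000164 + 8.28e-05 + 1.96e-06) = 0.0158
Q = 0.371.

0.371 ± 0.0158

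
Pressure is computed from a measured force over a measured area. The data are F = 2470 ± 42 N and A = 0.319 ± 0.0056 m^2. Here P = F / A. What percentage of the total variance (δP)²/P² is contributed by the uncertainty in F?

48.4%

(δP/P)² = (1·δF/F)² + (-1·δA/A)²
  F term: (1×0.0170)² = 0.000289
  A term: (-1×0.0176)² = 0.000308
Total = 0.000597. Share from F = 0.000289/0.000597 = 0.484.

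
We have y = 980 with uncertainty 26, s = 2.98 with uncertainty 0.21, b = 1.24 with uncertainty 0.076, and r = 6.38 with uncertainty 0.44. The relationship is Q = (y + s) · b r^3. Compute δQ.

68800

Let u = y + s = 983. δu = √(δy² + δs²) = √(676 + 0.0441) = 26.0, so δu/u = 0.0265.
Q is then a monomial in u, b, r:
δQ/Q = √((δu/u)² + (1·δb/b)² + (3·δr/r)²) = √(0.000700 + 0.00376 + 0.0428) = 0.217
Q = 3.17e+05, so δQ = 0.217 × 3.17e+05 = 68800.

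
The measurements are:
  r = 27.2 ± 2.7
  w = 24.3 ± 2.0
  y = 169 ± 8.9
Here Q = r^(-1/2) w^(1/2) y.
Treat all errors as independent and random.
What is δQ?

13.3

For a monomial Q ∝ r^(-1/2), w^(1/2), y, fractional errors add in quadrature:
  (−½·δr/r)² = (-0.5×0.0993)² = 0.00246;  (½·δw/w)² = (0.5×0.0823)² = 0.00169;  (1·δy/y)² = (1×0.0527)² = 0.00277
δQ/Q = √(0.00693) = 0.0832
Q = 160, so δQ = 0.0832 × 160 = 13.3.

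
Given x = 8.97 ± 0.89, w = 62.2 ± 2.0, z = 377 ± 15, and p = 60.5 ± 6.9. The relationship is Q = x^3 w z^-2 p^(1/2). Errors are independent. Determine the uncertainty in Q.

Since Q is a product/quotient, work with relative uncertainties:
  (3·δx/x)² = (3×0.0992)² = 0.0886;  (1·δw/w)² = (1×0.0322)² = 0.00103;  (-2·δz/z)² = (-2×0.0398)² = 0.00633;  (½·δp/p)² = (0.5×0.114)² = 0.00325
δQ/Q = √(0.0992) = 0.315
Q = 2.46, so δQ = 0.315 × 2.46 = 0.774.

0.774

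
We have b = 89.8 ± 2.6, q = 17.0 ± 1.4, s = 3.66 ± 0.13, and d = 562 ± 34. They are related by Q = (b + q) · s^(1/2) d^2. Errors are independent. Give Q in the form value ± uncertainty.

Let u = b + q = 107. δu = √(δb² + δq²) = √(6.76 + 1.96) = 2.95, so δu/u = 0.0276.
Q is then a monomial in u, s, d:
δQ/Q = √((δu/u)² + (½·δs/s)² + (2·δd/d)²) = √(0.000764 + 0.000315 + 0.0146) = 0.125
Q = 6.45e+07, so δQ = 0.125 × 6.45e+07 = 8.09e+06.

(6.45 ± 0.809) × 10^7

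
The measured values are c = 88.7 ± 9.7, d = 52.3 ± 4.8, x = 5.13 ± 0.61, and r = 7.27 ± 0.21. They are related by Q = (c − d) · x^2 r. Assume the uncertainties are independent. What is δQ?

2660

Let u = c − d = 36.4. δu = √(δc² + δd²) = √(94.1 + 23.0) = 10.8, so δu/u = 0.297.
Q is then a monomial in u, x, r:
δQ/Q = √((δu/u)² + (2·δx/x)² + (1·δr/r)²) = √(0.0884 + 0.0566 + 0.000834) = 0.382
Q = 6960, so δQ = 0.382 × 6960 = 2660.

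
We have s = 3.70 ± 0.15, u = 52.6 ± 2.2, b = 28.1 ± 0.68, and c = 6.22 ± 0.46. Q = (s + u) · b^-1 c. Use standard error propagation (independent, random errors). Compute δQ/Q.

0.0871

Let w = s + u = 56.3. δw = √(δs² + δu²) = √(0.0225 + 4.84) = 2.21, so δw/w = 0.0392.
Q is then a monomial in w, b, c:
δQ/Q = √((δw/w)² + (-1·δb/b)² + (1·δc/c)²) = √(0.00153 + 0.000586 + 0.00547) = 0.0871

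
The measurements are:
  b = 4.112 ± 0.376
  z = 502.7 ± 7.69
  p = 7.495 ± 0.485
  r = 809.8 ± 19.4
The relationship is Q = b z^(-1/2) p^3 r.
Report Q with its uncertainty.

62530 ± 13500

Products/powers → add relative errors in quadrature, weighted by exponent:
  (1·δb/b)² = (1×0.0914)² = 0.00836;  (−½·δz/z)² = (-0.5×0.0153)² = 5.85e-05;  (3·δp/p)² = (3×0.0647)² = 0.0377;  (1·δr/r)² = (1×0.0240)² = 0.000574
δQ/Q = √(0.0467) = 0.216
Q = 62530, so δQ = 0.216 × 62530 = 13500.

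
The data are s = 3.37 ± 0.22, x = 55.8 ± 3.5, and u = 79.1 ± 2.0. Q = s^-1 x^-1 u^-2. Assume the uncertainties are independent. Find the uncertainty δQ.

Products/powers → add relative errors in quadrature, weighted by exponent:
  (-1·δs/s)² = (-1×0.0653)² = 0.00426;  (-1·δx/x)² = (-1×0.0627)² = 0.00393;  (-2·δu/u)² = (-2×0.0253)² = 0.00256
δQ/Q = √(0.0108) = 0.104
Q = 8.5e-07, so δQ = 0.104 × 8.5e-07 = 8.81e-08.

8.81e-08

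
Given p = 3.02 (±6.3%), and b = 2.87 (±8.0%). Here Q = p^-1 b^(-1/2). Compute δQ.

0.0146

Relative error in a monomial: (δQ/Q)² = Σ (nᵢ · δxᵢ/xᵢ)².
  (-1·δp/p)² = (-1×0.0630)² = 0.00397;  (−½·δb/b)² = (-0.5×0.0800)² = 0.00160
δQ/Q = √(0.00557) = 0.0746
Q = 0.195, so δQ = 0.0746 × 0.195 = 0.0146.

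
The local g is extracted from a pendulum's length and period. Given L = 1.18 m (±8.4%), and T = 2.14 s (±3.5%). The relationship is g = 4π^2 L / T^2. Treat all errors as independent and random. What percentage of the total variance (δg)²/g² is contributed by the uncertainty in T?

(δg/g)² = (1·δL/L)² + (-2·δT/T)²
  L term: (1×0.0840)² = 0.00706
  T term: (-2×0.0350)² = 0.00490
Total = 0.0120. Share from T = 0.00490/0.0120 = 0.410.

41.0%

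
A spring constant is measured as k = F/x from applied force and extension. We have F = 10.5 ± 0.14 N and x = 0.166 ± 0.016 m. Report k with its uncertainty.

For a monomial k ∝ F, x^-1, fractional errors add in quadrature:
  (1·δF/F)² = (1×0.0133)² = 0.000178;  (-1·δx/x)² = (-1×0.0964)² = 0.00929
δk/k = √(0.00947) = 0.0973
k = 63.3 N/m, so δk = 0.0973 × 63.3 = 6.15 N/m.

63.3 ± 6.15 N/m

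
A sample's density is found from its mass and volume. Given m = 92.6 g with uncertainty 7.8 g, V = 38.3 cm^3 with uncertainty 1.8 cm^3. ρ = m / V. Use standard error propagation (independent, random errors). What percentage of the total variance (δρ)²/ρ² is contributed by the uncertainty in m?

(δρ/ρ)² = (1·δm/m)² + (-1·δV/V)²
  m term: (1×0.0842)² = 0.00710
  V term: (-1×0.0470)² = 0.00221
Total = 0.00930. Share from m = 0.00710/0.00930 = 0.763.

76.3%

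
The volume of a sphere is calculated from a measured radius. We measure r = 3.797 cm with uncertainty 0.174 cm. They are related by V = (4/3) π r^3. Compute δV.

V ∝ r^3, so δV/V = |3| · δr/r = 3 × 0.0458 = 0.137.
V = 229.3 cm^3, so δV = 0.137 × 229.3 = 31.5 cm^3.

31.5 cm^3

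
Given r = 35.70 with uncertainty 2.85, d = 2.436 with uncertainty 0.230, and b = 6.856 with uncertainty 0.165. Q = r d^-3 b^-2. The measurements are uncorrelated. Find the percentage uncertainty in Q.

29.8%

Q is a product of powers, so relative uncertainties combine in quadrature:
  (1·δr/r)² = (1×0.0798)² = 0.00637;  (-3·δd/d)² = (-3×0.0944)² = 0.0802;  (-2·δb/b)² = (-2×0.0241)² = 0.00232
δQ/Q = √(0.0889) = 0.298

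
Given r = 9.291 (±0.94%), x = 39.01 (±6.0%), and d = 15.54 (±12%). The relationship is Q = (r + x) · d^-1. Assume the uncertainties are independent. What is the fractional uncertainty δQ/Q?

Let u = r + x = 48.30. δu = √(δr² + δx²) = √(0.00763 + 5.48) = 2.34, so δu/u = 0.0485.
Q is then a monomial in u, d:
δQ/Q = √((δu/u)² + (-1·δd/d)²) = √(0.00235 + 0.0144) = 0.129

0.129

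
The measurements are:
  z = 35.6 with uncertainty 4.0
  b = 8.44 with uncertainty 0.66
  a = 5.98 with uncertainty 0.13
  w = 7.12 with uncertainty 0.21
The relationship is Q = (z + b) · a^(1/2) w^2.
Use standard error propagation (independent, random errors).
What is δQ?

600

Let u = z + b = 44.0. δu = √(δz² + δb²) = √(16.0 + 0.436) = 4.05, so δu/u = 0.0921.
Q is then a monomial in u, a, w:
δQ/Q = √((δu/u)² + (½·δa/a)² + (2·δw/w)²) = √(0.00847 + 0.000118 + 0.00348) = 0.110
Q = 5460, so δQ = 0.110 × 5460 = 600.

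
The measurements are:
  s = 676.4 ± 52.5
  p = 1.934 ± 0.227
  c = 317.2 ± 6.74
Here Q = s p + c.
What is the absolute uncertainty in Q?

Let w = s·p = 1308. δw/w = √((1·δs/s)² + (1·δp/p)²) = √(0.00602 + 0.0138) = 0.141, so δw = 184.
Q = w + c: δQ = √(δw² + δc²) = √(33900 + 45.4) = 184

184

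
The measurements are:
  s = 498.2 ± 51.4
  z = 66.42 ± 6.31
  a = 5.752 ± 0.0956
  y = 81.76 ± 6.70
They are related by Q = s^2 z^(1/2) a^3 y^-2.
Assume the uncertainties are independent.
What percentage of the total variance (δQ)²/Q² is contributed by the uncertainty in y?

(δQ/Q)² = (2·δs/s)² + (½·δz/z)² + (3·δa/a)² + (-2·δy/y)²
  s term: (2×0.103)² = 0.0426
  z term: (0.5×0.0950)² = 0.00226
  a term: (3×0.0166)² = 0.00249
  y term: (-2×0.0819)² = 0.0269
Total = 0.0742. Share from y = 0.0269/0.0742 = 0.362.

36.2%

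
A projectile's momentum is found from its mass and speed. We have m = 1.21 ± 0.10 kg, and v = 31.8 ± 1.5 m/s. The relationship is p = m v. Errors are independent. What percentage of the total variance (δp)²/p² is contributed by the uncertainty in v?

(δp/p)² = (1·δm/m)² + (1·δv/v)²
  m term: (1×0.0826)² = 0.00683
  v term: (1×0.0472)² = 0.00222
Total = 0.00906. Share from v = 0.00222/0.00906 = 0.246.

24.6%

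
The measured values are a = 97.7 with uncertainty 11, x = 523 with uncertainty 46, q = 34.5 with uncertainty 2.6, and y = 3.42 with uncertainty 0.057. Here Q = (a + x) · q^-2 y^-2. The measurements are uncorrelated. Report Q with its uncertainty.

0.0446 ± 0.00768

Let u = a + x = 621. δu = √(δa² + δx²) = √(121 + 2120) = 47.3, so δu/u = 0.0762.
Q is then a monomial in u, q, y:
δQ/Q = √((δu/u)² + (-2·δq/q)² + (-2·δy/y)²) = √(0.00581 + 0.0227 + 0.00111) = 0.172
Q = 0.0446, so δQ = 0.172 × 0.0446 = 0.00768.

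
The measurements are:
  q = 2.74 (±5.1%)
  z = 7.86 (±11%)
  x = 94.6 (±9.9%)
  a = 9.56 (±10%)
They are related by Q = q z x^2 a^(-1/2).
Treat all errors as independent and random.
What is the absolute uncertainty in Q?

Each factor contributes (exponent × relative error)² to (δQ/Q)²:
  (1·δq/q)² = (1×0.0510)² = 0.00260;  (1·δz/z)² = (1×0.110)² = 0.0121;  (2·δx/x)² = (2×0.0990)² = 0.0392;  (−½·δa/a)² = (-0.5×0.100)² = 0.00250
δQ/Q = √(0.0564) = 0.237
Q = 62300, so δQ = 0.237 × 62300 = 14800.

14800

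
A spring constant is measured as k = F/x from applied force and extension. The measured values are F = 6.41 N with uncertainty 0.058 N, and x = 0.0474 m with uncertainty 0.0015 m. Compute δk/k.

0.0329

For a monomial k ∝ F, x^-1, fractional errors add in quadrature:
  (1·δF/F)² = (1×0.00905)² = 8.19e-05;  (-1·δx/x)² = (-1×0.0316)² = 0.00100
δk/k = √(0.00108) = 0.0329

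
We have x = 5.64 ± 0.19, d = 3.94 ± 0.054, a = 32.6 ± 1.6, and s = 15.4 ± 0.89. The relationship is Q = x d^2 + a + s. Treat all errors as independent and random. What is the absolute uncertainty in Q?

4.22

Let p = x·d^2 = 87.6. δp/p = √((1·δx/x)² + (2·δd/d)²) = √(0.00113 + 0.000751) = 0.0434, so δp = 3.80.
Q = p + a + s: δQ = √(δp² + δa² + δs²) = √(14.5 + 2.56 + 0.792) = 4.22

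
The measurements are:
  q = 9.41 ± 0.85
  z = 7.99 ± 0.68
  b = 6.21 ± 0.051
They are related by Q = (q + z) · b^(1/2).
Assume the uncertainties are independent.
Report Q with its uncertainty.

43.4 ± 2.72

Let u = q + z = 17.4. δu = √(δq² + δz²) = √(0.722 + 0.462) = 1.09, so δu/u = 0.0626.
Q is then a monomial in u, b:
δQ/Q = √((δu/u)² + (½·δb/b)²) = √(0.00391 + 1.69e-05) = 0.0627
Q = 43.4, so δQ = 0.0627 × 43.4 = 2.72.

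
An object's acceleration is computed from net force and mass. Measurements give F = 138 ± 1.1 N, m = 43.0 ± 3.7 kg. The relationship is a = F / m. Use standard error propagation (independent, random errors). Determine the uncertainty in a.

Each factor contributes (exponent × relative error)² to (δa/a)²:
  (1·δF/F)² = (1×0.00797)² = 6.35e-05;  (-1·δm/m)² = (-1×0.0860)² = 0.00740
δa/a = √(0.00747) = 0.0864
a = 3.21 m/s^2, so δa = 0.0864 × 3.21 = 0.277 m/s^2.

0.277 m/s^2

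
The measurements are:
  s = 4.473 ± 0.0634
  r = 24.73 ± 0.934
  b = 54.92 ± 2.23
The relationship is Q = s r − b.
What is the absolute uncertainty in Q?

Let p = s·r = 110.6. δp/p = √((1·δs/s)² + (1·δr/r)²) = √(0.000201 + 0.00143) = 0.0403, so δp = 4.46.
Q = p − b: δQ = √(δp² + δb²) = √(19.9 + 4.97) = 4.99

4.99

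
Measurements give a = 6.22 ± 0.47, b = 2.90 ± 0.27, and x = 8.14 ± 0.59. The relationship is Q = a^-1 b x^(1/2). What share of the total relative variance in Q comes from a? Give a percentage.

36.4%

(δQ/Q)² = (-1·δa/a)² + (1·δb/b)² + (½·δx/x)²
  a term: (-1×0.0756)² = 0.00571
  b term: (1×0.0931)² = 0.00867
  x term: (0.5×0.0725)² = 0.00131
Total = 0.0157. Share from a = 0.00571/0.0157 = 0.364.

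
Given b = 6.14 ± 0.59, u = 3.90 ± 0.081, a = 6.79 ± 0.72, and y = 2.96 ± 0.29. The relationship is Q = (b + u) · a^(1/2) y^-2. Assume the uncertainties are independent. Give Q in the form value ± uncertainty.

Let w = b + u = 10.0. δw = √(δb² + δu²) = √(0.348 + 0.00656) = 0.596, so δw/w = 0.0593.
Q is then a monomial in w, a, y:
δQ/Q = √((δw/w)² + (½·δa/a)² + (-2·δy/y)²) = √(0.00352 + 0.00281 + 0.0384) = 0.211
Q = 2.99, so δQ = 0.211 × 2.99 = 0.631.

2.99 ± 0.631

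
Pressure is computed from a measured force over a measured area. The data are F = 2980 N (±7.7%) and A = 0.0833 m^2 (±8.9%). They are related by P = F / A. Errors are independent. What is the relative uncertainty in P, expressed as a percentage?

Relative error in a monomial: (δP/P)² = Σ (nᵢ · δxᵢ/xᵢ)².
  (1·δF/F)² = (1×0.0770)² = 0.00593;  (-1·δA/A)² = (-1×0.0890)² = 0.00792
δP/P = √(0.0139) = 0.118

11.8%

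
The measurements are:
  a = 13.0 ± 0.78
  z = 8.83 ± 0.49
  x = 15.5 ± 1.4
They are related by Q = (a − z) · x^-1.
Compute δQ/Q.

Let u = a − z = 4.17. δu = √(δa² + δz²) = √(0.608 + 0.240) = 0.921, so δu/u = 0.221.
Q is then a monomial in u, x:
δQ/Q = √((δu/u)² + (-1·δx/x)²) = √(0.0488 + 0.00816) = 0.239

0.239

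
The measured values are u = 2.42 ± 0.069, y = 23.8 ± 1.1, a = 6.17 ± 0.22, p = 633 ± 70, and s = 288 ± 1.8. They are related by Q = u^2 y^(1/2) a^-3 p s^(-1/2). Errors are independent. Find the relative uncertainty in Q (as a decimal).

0.166

Products/powers → add relative errors in quadrature, weighted by exponent:
  (2·δu/u)² = (2×0.0285)² = 0.00325;  (½·δy/y)² = (0.5×0.0462)² = 0.000534;  (-3·δa/a)² = (-3×0.0357)² = 0.0114;  (1·δp/p)² = (1×0.111)² = 0.0122;  (−½·δs/s)² = (-0.5×0.00625)² = 9.77e-06
δQ/Q = √(0.0275) = 0.166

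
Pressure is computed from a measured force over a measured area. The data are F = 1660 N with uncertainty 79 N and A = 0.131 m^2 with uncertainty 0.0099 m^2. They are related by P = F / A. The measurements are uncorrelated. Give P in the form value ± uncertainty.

Products/powers → add relative errors in quadrature, weighted by exponent:
  (1·δF/F)² = (1×0.0476)² = 0.00226;  (-1·δA/A)² = (-1×0.0756)² = 0.00571
δP/P = √(0.00798) = 0.0893
P = 12700 Pa, so δP = 0.0893 × 12700 = 1130 Pa.

12700 ± 1130 Pa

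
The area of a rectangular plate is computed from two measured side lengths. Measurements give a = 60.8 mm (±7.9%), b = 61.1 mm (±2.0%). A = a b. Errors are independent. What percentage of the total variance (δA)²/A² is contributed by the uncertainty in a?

(δA/A)² = (1·δa/a)² + (1·δb/b)²
  a term: (1×0.0790)² = 0.00624
  b term: (1×0.0200)² = 0.000400
Total = 0.00664. Share from a = 0.00624/0.00664 = 0.940.

94.0%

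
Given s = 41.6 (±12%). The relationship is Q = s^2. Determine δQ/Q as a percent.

Q ∝ s^2, so δQ/Q = |2| · δs/s = 2 × 0.120 = 0.240.

24.0%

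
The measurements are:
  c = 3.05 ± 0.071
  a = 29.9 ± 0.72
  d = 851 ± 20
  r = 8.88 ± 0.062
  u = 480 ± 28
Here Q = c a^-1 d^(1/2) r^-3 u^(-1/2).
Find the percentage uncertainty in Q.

5.05%

Products/powers → add relative errors in quadrature, weighted by exponent:
  (1·δc/c)² = (1×0.0233)² = 0.000542;  (-1·δa/a)² = (-1×0.0241)² = 0.000580;  (½·δd/d)² = (0.5×0.0235)² = 0.000138;  (-3·δr/r)² = (-3×0.00698)² = 0.000439;  (−½·δu/u)² = (-0.5×0.0583)² = 0.000851
δQ/Q = √(0.00255) = 0.0505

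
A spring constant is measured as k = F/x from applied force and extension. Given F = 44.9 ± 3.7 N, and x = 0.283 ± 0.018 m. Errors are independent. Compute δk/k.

For a monomial k ∝ F, x^-1, fractional errors add in quadrature:
  (1·δF/F)² = (1×0.0824)² = 0.00679;  (-1·δx/x)² = (-1×0.0636)² = 0.00405
δk/k = √(0.0108) = 0.104

0.104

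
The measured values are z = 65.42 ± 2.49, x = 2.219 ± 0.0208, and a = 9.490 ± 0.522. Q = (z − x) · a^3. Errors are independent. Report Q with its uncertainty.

Let u = z − x = 63.20. δu = √(δz² + δx²) = √(6.20 + 0.000433) = 2.49, so δu/u = 0.0394.
Q is then a monomial in u, a:
δQ/Q = √((δu/u)² + (3·δa/a)²) = √(0.00155 + 0.0272) = 0.170
Q = 54020, so δQ = 0.170 × 54020 = 9160.

54020 ± 9160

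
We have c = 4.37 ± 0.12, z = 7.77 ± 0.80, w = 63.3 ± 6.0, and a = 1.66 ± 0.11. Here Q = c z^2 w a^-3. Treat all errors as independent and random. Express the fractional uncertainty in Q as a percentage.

Q is a product of powers, so relative uncertainties combine in quadrature:
  (1·δc/c)² = (1×0.0275)² = 0.000754;  (2·δz/z)² = (2×0.103)² = 0.0424;  (1·δw/w)² = (1×0.0948)² = 0.00898;  (-3·δa/a)² = (-3×0.0663)² = 0.0395
δQ/Q = √(0.0917) = 0.303

30.3%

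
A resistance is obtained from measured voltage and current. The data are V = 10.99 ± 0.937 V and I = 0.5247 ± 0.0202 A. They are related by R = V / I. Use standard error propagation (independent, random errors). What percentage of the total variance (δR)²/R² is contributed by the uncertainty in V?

(δR/R)² = (1·δV/V)² + (-1·δI/I)²
  V term: (1×0.0853)² = 0.00727
  I term: (-1×0.0385)² = 0.00148
Total = 0.00875. Share from V = 0.00727/0.00875 = 0.831.

83.1%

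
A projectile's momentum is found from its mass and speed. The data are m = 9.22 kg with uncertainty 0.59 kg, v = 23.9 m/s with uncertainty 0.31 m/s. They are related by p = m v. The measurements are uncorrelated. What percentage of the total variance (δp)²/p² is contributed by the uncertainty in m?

96.1%

(δp/p)² = (1·δm/m)² + (1·δv/v)²
  m term: (1×0.0640)² = 0.00409
  v term: (1×0.0130)² = 0.000168
Total = 0.00426. Share from m = 0.00409/0.00426 = 0.961.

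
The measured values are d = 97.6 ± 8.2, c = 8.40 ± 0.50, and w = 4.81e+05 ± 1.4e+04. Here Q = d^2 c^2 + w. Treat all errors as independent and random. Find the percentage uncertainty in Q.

Let p = d^2·c^2 = 6.72e+05. δp/p = √((2·δd/d)² + (2·δc/c)²) = √(0.0282 + 0.0142) = 0.206, so δp = 1.38e+05.
Q = p + w: δQ = √(δp² + δw²) = √(1.92e+10 + 1.96e+08) = 1.39e+05
Q = 1.15e+06, so δQ/Q = 1.39e+05/1.15e+06 = 0.121.

12.1%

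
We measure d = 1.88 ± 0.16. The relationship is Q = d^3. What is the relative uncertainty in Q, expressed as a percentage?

25.5%

Q ∝ d^3, so δQ/Q = |3| · δd/d = 3 × 0.0851 = 0.255.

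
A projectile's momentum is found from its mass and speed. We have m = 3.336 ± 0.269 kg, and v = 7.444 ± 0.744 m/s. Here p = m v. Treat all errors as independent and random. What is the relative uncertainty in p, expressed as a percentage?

For a monomial p ∝ m, v, fractional errors add in quadrature:
  (1·δm/m)² = (1×0.0806)² = 0.00650;  (1·δv/v)² = (1×0.0999)² = 0.00999
δp/p = √(0.0165) = 0.128

12.8%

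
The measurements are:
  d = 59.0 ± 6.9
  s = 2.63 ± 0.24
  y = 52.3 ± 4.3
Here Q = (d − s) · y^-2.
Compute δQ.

Let u = d − s = 56.4. δu = √(δd² + δs²) = √(47.6 + 0.0576) = 6.90, so δu/u = 0.122.
Q is then a monomial in u, y:
δQ/Q = √((δu/u)² + (-2·δy/y)²) = √(0.0150 + 0.0270) = 0.205
Q = 0.0206, so δQ = 0.205 × 0.0206 = 0.00423.

0.00423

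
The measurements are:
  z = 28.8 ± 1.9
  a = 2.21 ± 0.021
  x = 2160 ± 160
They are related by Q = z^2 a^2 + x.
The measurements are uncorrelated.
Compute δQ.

563

Let p = z^2·a^2 = 4050. δp/p = √((2·δz/z)² + (2·δa/a)²) = √(0.0174 + 0.000361) = 0.133, so δp = 540.
Q = p + x: δQ = √(δp² + δx²) = √(2.92e+05 + 25600) = 563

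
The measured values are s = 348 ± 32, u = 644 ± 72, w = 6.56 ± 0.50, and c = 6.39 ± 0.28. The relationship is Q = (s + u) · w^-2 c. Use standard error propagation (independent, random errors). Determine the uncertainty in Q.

26.1

Let h = s + u = 992. δh = √(δs² + δu²) = √(1020 + 5180) = 78.8, so δh/h = 0.0794.
Q is then a monomial in h, w, c:
δQ/Q = √((δh/h)² + (-2·δw/w)² + (1·δc/c)²) = √(0.00631 + 0.0232 + 0.00192) = 0.177
Q = 147, so δQ = 0.177 × 147 = 26.1.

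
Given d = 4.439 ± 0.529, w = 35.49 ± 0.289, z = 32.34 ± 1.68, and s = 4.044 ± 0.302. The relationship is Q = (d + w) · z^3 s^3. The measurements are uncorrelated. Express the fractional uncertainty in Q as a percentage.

27.3%

Let u = d + w = 39.93. δu = √(δd² + δw²) = √(0.280 + 0.0835) = 0.603, so δu/u = 0.0151.
Q is then a monomial in u, z, s:
δQ/Q = √((δu/u)² + (3·δz/z)² + (3·δs/s)²) = √(0.000228 + 0.0243 + 0.0502) = 0.273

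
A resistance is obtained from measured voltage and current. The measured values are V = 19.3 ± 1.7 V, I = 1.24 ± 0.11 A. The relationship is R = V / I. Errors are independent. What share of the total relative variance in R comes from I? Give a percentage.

(δR/R)² = (1·δV/V)² + (-1·δI/I)²
  V term: (1×0.0881)² = 0.00776
  I term: (-1×0.0887)² = 0.00787
Total = 0.0156. Share from I = 0.00787/0.0156 = 0.504.

50.4%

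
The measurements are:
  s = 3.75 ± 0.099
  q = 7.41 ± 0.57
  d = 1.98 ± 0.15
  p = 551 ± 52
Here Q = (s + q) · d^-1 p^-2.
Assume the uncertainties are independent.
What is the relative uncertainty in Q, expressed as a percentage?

21.0%

Let u = s + q = 11.2. δu = √(δs² + δq²) = √(0.00980 + 0.325) = 0.579, so δu/u = 0.0518.
Q is then a monomial in u, d, p:
δQ/Q = √((δu/u)² + (-1·δd/d)² + (-2·δp/p)²) = √(0.00269 + 0.00574 + 0.0356) = 0.210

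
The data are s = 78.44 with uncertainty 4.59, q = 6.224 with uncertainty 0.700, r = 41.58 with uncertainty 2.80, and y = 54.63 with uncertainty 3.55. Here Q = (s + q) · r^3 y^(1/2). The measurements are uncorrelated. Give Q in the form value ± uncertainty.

Let u = s + q = 84.66. δu = √(δs² + δq²) = √(21.1 + 0.490) = 4.64, so δu/u = 0.0548.
Q is then a monomial in u, r, y:
δQ/Q = √((δu/u)² + (3·δr/r)² + (½·δy/y)²) = √(0.00301 + 0.0408 + 0.00106) = 0.212
Q = 4.499e+07, so δQ = 0.212 × 4.499e+07 = 9.53e+06.

(4.499 ± 0.953) × 10^7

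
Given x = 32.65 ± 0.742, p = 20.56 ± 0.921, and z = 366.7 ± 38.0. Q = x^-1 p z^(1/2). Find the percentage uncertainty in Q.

Relative error in a monomial: (δQ/Q)² = Σ (nᵢ · δxᵢ/xᵢ)².
  (-1·δx/x)² = (-1×0.0227)² = 0.000516;  (1·δp/p)² = (1×0.0448)² = 0.00201;  (½·δz/z)² = (0.5×0.104)² = 0.00268
δQ/Q = √(0.00521) = 0.0722

7.22%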